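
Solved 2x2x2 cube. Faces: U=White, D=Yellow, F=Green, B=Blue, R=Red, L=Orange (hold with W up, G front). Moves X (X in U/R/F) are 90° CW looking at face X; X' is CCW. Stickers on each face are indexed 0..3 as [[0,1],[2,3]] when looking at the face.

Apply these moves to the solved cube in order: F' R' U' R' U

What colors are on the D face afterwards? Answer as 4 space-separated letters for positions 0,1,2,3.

Answer: O W Y R

Derivation:
After move 1 (F'): F=GGGG U=WWRR R=YRYR D=OOYY L=OWOW
After move 2 (R'): R=RRYY U=WBRB F=GWGR D=OGYG B=YBOB
After move 3 (U'): U=BBWR F=OWGR R=GWYY B=RROB L=YBOW
After move 4 (R'): R=WYGY U=BOWR F=OBGR D=OWYR B=GRGB
After move 5 (U): U=WBRO F=WYGR R=GRGY B=YBGB L=OBOW
Query: D face = OWYR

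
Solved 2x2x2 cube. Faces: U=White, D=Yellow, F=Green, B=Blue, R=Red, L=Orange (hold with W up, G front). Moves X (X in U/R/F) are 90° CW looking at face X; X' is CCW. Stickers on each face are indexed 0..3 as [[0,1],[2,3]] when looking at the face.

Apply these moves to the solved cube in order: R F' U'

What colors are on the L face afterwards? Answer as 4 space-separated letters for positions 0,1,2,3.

Answer: W B O W

Derivation:
After move 1 (R): R=RRRR U=WGWG F=GYGY D=YBYB B=WBWB
After move 2 (F'): F=YYGG U=WGRR R=BRYR D=OOYB L=OGOW
After move 3 (U'): U=GRWR F=OGGG R=YYYR B=BRWB L=WBOW
Query: L face = WBOW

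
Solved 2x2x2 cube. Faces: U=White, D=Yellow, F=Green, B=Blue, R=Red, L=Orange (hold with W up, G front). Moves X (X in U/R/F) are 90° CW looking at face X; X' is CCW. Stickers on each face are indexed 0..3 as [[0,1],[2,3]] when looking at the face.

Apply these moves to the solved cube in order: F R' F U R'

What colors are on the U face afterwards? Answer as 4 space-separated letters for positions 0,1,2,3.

Answer: Y R Y O

Derivation:
After move 1 (F): F=GGGG U=WWOO R=WRWR D=RRYY L=OYOY
After move 2 (R'): R=RRWW U=WBOB F=GWGO D=RGYG B=YBRB
After move 3 (F): F=GGOW U=WBYY R=ORBW D=WRYG L=OROG
After move 4 (U): U=YWYB F=OROW R=YBBW B=ORRB L=GGOG
After move 5 (R'): R=BWYB U=YRYO F=OWOB D=WRYW B=GRRB
Query: U face = YRYO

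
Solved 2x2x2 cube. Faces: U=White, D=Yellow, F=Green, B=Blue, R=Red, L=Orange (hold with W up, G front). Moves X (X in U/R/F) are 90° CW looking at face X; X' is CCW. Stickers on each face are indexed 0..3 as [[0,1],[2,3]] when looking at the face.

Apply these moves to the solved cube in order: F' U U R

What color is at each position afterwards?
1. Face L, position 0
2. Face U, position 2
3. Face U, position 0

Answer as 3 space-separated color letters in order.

After move 1 (F'): F=GGGG U=WWRR R=YRYR D=OOYY L=OWOW
After move 2 (U): U=RWRW F=YRGG R=BBYR B=OWBB L=GGOW
After move 3 (U): U=RRWW F=BBGG R=OWYR B=GGBB L=YROW
After move 4 (R): R=YORW U=RBWG F=BOGY D=OBYG B=WGRB
Query 1: L[0] = Y
Query 2: U[2] = W
Query 3: U[0] = R

Answer: Y W R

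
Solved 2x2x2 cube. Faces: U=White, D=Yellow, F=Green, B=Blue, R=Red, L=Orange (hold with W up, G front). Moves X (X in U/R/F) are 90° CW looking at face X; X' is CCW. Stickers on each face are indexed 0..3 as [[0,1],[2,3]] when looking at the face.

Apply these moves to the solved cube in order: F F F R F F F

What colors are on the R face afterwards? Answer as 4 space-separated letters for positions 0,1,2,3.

After move 1 (F): F=GGGG U=WWOO R=WRWR D=RRYY L=OYOY
After move 2 (F): F=GGGG U=WWYY R=OROR D=WWYY L=OROR
After move 3 (F): F=GGGG U=WWRR R=YRYR D=OOYY L=OWOW
After move 4 (R): R=YYRR U=WGRG F=GOGY D=OBYB B=RBWB
After move 5 (F): F=GGYO U=WGWW R=RYGR D=RYYB L=OOOB
After move 6 (F): F=YGOG U=WGBO R=WYWR D=GRYB L=OROY
After move 7 (F): F=OYGG U=WGYR R=BYOR D=WWYB L=OGOR
Query: R face = BYOR

Answer: B Y O R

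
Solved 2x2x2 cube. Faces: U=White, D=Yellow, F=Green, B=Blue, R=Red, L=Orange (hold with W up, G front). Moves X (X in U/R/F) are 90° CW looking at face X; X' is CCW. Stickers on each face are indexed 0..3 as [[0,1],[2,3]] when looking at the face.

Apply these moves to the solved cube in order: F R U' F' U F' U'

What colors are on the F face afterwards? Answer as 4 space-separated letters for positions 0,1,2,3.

Answer: Y G B O

Derivation:
After move 1 (F): F=GGGG U=WWOO R=WRWR D=RRYY L=OYOY
After move 2 (R): R=WWRR U=WGOG F=GRGY D=RBYB B=OBWB
After move 3 (U'): U=GGWO F=OYGY R=GRRR B=WWWB L=OBOY
After move 4 (F'): F=YYOG U=GGGR R=BRRR D=BYYB L=OOOW
After move 5 (U): U=GGRG F=BROG R=WWRR B=OOWB L=YYOW
After move 6 (F'): F=RGBO U=GGWR R=YWBR D=YWYB L=YGOR
After move 7 (U'): U=GRGW F=YGBO R=RGBR B=YWWB L=OOOR
Query: F face = YGBO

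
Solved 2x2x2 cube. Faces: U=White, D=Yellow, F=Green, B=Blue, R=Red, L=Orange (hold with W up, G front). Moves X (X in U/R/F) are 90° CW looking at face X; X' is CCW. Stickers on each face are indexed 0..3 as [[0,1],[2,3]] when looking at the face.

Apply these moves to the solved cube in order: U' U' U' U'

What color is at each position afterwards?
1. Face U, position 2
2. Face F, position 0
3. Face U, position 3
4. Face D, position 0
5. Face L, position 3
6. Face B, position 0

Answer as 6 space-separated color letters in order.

Answer: W G W Y O B

Derivation:
After move 1 (U'): U=WWWW F=OOGG R=GGRR B=RRBB L=BBOO
After move 2 (U'): U=WWWW F=BBGG R=OORR B=GGBB L=RROO
After move 3 (U'): U=WWWW F=RRGG R=BBRR B=OOBB L=GGOO
After move 4 (U'): U=WWWW F=GGGG R=RRRR B=BBBB L=OOOO
Query 1: U[2] = W
Query 2: F[0] = G
Query 3: U[3] = W
Query 4: D[0] = Y
Query 5: L[3] = O
Query 6: B[0] = B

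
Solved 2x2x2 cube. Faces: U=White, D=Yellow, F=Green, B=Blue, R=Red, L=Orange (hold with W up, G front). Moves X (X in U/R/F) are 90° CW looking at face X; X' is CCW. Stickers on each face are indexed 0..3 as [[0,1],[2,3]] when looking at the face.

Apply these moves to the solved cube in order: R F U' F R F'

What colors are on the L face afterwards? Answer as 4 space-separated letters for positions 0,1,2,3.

After move 1 (R): R=RRRR U=WGWG F=GYGY D=YBYB B=WBWB
After move 2 (F): F=GGYY U=WGOO R=WRGR D=RRYB L=OYOB
After move 3 (U'): U=GOWO F=OYYY R=GGGR B=WRWB L=WBOB
After move 4 (F): F=YOYY U=GOBB R=WGOR D=GGYB L=WROR
After move 5 (R): R=OWRG U=GOBY F=YGYB D=GWYW B=BROB
After move 6 (F'): F=GBYY U=GOOR R=WWGG D=RRYW L=WYOB
Query: L face = WYOB

Answer: W Y O B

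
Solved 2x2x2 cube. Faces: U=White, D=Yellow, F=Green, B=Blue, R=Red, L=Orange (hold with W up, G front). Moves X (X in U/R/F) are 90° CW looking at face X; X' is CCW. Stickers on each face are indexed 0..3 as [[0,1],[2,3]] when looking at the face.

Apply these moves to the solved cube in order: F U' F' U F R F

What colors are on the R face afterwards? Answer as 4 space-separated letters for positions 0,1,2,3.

After move 1 (F): F=GGGG U=WWOO R=WRWR D=RRYY L=OYOY
After move 2 (U'): U=WOWO F=OYGG R=GGWR B=WRBB L=BBOY
After move 3 (F'): F=YGOG U=WOGW R=RGRR D=BYYY L=BOOW
After move 4 (U): U=GWWO F=RGOG R=WRRR B=BOBB L=YGOW
After move 5 (F): F=ORGG U=GWWG R=WROR D=RWYY L=YBOY
After move 6 (R): R=OWRR U=GRWG F=OWGY D=RBYB B=GOWB
After move 7 (F): F=GOYW U=GRYB R=WWGR D=ROYB L=YROB
Query: R face = WWGR

Answer: W W G R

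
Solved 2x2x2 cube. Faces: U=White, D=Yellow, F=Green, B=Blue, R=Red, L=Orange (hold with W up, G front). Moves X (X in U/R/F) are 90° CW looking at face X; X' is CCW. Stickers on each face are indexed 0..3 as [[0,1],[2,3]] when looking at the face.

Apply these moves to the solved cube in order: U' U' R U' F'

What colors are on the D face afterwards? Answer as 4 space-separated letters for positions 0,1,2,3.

After move 1 (U'): U=WWWW F=OOGG R=GGRR B=RRBB L=BBOO
After move 2 (U'): U=WWWW F=BBGG R=OORR B=GGBB L=RROO
After move 3 (R): R=RORO U=WBWG F=BYGY D=YBYG B=WGWB
After move 4 (U'): U=BGWW F=RRGY R=BYRO B=ROWB L=WGOO
After move 5 (F'): F=RYRG U=BGBR R=BYYO D=GOYG L=WWOW
Query: D face = GOYG

Answer: G O Y G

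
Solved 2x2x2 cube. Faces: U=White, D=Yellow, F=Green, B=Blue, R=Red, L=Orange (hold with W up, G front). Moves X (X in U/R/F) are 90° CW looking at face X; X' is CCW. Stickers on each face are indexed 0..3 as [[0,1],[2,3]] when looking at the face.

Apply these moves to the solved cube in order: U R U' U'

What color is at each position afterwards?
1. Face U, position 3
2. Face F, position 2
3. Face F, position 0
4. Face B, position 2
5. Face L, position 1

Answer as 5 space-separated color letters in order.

After move 1 (U): U=WWWW F=RRGG R=BBRR B=OOBB L=GGOO
After move 2 (R): R=RBRB U=WRWG F=RYGY D=YBYO B=WOWB
After move 3 (U'): U=RGWW F=GGGY R=RYRB B=RBWB L=WOOO
After move 4 (U'): U=GWRW F=WOGY R=GGRB B=RYWB L=RBOO
Query 1: U[3] = W
Query 2: F[2] = G
Query 3: F[0] = W
Query 4: B[2] = W
Query 5: L[1] = B

Answer: W G W W B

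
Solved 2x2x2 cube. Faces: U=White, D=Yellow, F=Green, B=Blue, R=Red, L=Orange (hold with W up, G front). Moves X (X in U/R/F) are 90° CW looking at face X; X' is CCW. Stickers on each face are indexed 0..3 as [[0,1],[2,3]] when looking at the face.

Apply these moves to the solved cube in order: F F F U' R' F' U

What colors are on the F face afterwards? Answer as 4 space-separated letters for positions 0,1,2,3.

After move 1 (F): F=GGGG U=WWOO R=WRWR D=RRYY L=OYOY
After move 2 (F): F=GGGG U=WWYY R=OROR D=WWYY L=OROR
After move 3 (F): F=GGGG U=WWRR R=YRYR D=OOYY L=OWOW
After move 4 (U'): U=WRWR F=OWGG R=GGYR B=YRBB L=BBOW
After move 5 (R'): R=GRGY U=WBWY F=ORGR D=OWYG B=YROB
After move 6 (F'): F=RROG U=WBGG R=WROY D=BWYG L=BYOW
After move 7 (U): U=GWGB F=WROG R=YROY B=BYOB L=RROW
Query: F face = WROG

Answer: W R O G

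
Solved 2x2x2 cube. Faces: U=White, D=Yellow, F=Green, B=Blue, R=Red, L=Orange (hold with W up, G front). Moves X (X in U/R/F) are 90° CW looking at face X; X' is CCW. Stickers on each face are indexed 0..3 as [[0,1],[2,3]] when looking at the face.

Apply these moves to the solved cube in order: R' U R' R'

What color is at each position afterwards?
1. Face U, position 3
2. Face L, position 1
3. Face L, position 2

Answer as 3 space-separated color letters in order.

After move 1 (R'): R=RRRR U=WBWB F=GWGW D=YGYG B=YBYB
After move 2 (U): U=WWBB F=RRGW R=YBRR B=OOYB L=GWOO
After move 3 (R'): R=BRYR U=WYBO F=RWGB D=YRYW B=GOGB
After move 4 (R'): R=RRBY U=WGBG F=RYGO D=YWYB B=WORB
Query 1: U[3] = G
Query 2: L[1] = W
Query 3: L[2] = O

Answer: G W O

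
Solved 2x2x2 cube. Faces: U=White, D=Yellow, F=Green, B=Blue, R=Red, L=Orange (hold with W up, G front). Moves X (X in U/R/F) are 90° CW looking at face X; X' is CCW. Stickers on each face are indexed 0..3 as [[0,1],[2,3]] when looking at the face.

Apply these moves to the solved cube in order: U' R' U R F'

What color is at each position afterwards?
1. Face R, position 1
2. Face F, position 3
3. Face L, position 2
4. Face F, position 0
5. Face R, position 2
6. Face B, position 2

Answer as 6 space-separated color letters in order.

After move 1 (U'): U=WWWW F=OOGG R=GGRR B=RRBB L=BBOO
After move 2 (R'): R=GRGR U=WBWR F=OWGW D=YOYG B=YRYB
After move 3 (U): U=WWRB F=GRGW R=YRGR B=BBYB L=OWOO
After move 4 (R): R=GYRR U=WRRW F=GOGG D=YYYB B=BBWB
After move 5 (F'): F=OGGG U=WRGR R=YYYR D=WOYB L=OWOR
Query 1: R[1] = Y
Query 2: F[3] = G
Query 3: L[2] = O
Query 4: F[0] = O
Query 5: R[2] = Y
Query 6: B[2] = W

Answer: Y G O O Y W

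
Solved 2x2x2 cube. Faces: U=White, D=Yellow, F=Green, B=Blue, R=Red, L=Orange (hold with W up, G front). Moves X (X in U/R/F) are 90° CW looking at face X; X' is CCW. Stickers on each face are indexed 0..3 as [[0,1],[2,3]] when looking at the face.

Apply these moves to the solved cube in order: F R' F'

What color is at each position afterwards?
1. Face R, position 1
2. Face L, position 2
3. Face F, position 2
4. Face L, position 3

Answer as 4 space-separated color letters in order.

Answer: R O G O

Derivation:
After move 1 (F): F=GGGG U=WWOO R=WRWR D=RRYY L=OYOY
After move 2 (R'): R=RRWW U=WBOB F=GWGO D=RGYG B=YBRB
After move 3 (F'): F=WOGG U=WBRW R=GRRW D=YYYG L=OBOO
Query 1: R[1] = R
Query 2: L[2] = O
Query 3: F[2] = G
Query 4: L[3] = O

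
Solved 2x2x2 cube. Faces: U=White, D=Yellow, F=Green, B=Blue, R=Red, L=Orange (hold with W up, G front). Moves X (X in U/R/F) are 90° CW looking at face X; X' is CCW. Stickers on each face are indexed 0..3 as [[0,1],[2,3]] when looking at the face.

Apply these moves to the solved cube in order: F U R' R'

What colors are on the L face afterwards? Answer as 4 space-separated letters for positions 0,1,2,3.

After move 1 (F): F=GGGG U=WWOO R=WRWR D=RRYY L=OYOY
After move 2 (U): U=OWOW F=WRGG R=BBWR B=OYBB L=GGOY
After move 3 (R'): R=BRBW U=OBOO F=WWGW D=RRYG B=YYRB
After move 4 (R'): R=RWBB U=OROY F=WBGO D=RWYW B=GYRB
Query: L face = GGOY

Answer: G G O Y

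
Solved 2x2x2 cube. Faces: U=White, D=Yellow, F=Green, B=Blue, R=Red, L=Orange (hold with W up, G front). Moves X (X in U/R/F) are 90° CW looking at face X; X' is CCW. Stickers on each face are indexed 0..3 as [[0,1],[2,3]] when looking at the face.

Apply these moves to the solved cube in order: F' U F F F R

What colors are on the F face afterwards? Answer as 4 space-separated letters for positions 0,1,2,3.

Answer: R W Y Y

Derivation:
After move 1 (F'): F=GGGG U=WWRR R=YRYR D=OOYY L=OWOW
After move 2 (U): U=RWRW F=YRGG R=BBYR B=OWBB L=GGOW
After move 3 (F): F=GYGR U=RWWG R=RBWR D=YBYY L=GOOO
After move 4 (F): F=GGRY U=RWOO R=WBGR D=WRYY L=GYOB
After move 5 (F): F=RGYG U=RWBY R=OBOR D=GWYY L=GWOR
After move 6 (R): R=OORB U=RGBG F=RWYY D=GBYO B=YWWB
Query: F face = RWYY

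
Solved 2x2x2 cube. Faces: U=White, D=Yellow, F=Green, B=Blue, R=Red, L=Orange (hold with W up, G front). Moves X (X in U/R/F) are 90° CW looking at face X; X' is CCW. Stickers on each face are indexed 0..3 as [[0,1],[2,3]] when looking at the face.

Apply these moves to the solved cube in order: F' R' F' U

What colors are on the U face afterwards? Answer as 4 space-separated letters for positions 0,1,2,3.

Answer: R W Y B

Derivation:
After move 1 (F'): F=GGGG U=WWRR R=YRYR D=OOYY L=OWOW
After move 2 (R'): R=RRYY U=WBRB F=GWGR D=OGYG B=YBOB
After move 3 (F'): F=WRGG U=WBRY R=GROY D=WWYG L=OBOR
After move 4 (U): U=RWYB F=GRGG R=YBOY B=OBOB L=WROR
Query: U face = RWYB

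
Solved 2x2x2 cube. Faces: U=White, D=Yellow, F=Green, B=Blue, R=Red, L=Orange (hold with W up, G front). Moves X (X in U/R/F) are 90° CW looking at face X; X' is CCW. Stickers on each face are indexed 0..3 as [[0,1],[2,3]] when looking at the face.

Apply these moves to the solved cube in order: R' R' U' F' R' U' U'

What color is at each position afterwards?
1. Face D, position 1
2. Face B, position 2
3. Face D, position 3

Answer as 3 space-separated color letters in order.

Answer: B O G

Derivation:
After move 1 (R'): R=RRRR U=WBWB F=GWGW D=YGYG B=YBYB
After move 2 (R'): R=RRRR U=WYWY F=GBGB D=YWYW B=GBGB
After move 3 (U'): U=YYWW F=OOGB R=GBRR B=RRGB L=GBOO
After move 4 (F'): F=OBOG U=YYGR R=WBYR D=BOYW L=GWOW
After move 5 (R'): R=BRWY U=YGGR F=OYOR D=BBYG B=WROB
After move 6 (U'): U=GRYG F=GWOR R=OYWY B=BROB L=WROW
After move 7 (U'): U=RGGY F=WROR R=GWWY B=OYOB L=BROW
Query 1: D[1] = B
Query 2: B[2] = O
Query 3: D[3] = G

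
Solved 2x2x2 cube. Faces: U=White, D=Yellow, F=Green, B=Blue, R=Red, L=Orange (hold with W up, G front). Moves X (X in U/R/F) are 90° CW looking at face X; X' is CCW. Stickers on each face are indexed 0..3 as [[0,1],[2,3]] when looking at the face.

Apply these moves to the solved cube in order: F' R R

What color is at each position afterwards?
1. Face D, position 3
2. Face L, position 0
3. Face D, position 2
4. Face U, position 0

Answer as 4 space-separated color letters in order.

Answer: R O Y W

Derivation:
After move 1 (F'): F=GGGG U=WWRR R=YRYR D=OOYY L=OWOW
After move 2 (R): R=YYRR U=WGRG F=GOGY D=OBYB B=RBWB
After move 3 (R): R=RYRY U=WORY F=GBGB D=OWYR B=GBGB
Query 1: D[3] = R
Query 2: L[0] = O
Query 3: D[2] = Y
Query 4: U[0] = W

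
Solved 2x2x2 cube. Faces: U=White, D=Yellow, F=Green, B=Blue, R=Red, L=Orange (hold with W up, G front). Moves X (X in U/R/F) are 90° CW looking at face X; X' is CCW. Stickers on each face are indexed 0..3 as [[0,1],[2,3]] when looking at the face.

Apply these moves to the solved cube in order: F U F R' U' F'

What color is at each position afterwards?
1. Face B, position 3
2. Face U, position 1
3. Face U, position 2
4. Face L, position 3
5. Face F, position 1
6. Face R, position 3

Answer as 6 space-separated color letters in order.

Answer: B O G O G W

Derivation:
After move 1 (F): F=GGGG U=WWOO R=WRWR D=RRYY L=OYOY
After move 2 (U): U=OWOW F=WRGG R=BBWR B=OYBB L=GGOY
After move 3 (F): F=GWGR U=OWYG R=OBWR D=WBYY L=GROR
After move 4 (R'): R=BROW U=OBYO F=GWGG D=WWYR B=YYBB
After move 5 (U'): U=BOOY F=GRGG R=GWOW B=BRBB L=YYOR
After move 6 (F'): F=RGGG U=BOGO R=WWWW D=YRYR L=YYOO
Query 1: B[3] = B
Query 2: U[1] = O
Query 3: U[2] = G
Query 4: L[3] = O
Query 5: F[1] = G
Query 6: R[3] = W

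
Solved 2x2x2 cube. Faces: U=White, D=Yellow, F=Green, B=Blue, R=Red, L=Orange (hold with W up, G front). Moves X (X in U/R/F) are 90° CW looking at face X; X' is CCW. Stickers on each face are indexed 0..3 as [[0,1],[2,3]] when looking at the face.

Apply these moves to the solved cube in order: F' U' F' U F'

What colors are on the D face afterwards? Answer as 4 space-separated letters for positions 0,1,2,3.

Answer: G W Y Y

Derivation:
After move 1 (F'): F=GGGG U=WWRR R=YRYR D=OOYY L=OWOW
After move 2 (U'): U=WRWR F=OWGG R=GGYR B=YRBB L=BBOW
After move 3 (F'): F=WGOG U=WRGY R=OGOR D=BWYY L=BROW
After move 4 (U): U=GWYR F=OGOG R=YROR B=BRBB L=WGOW
After move 5 (F'): F=GGOO U=GWYO R=WRBR D=GWYY L=WROY
Query: D face = GWYY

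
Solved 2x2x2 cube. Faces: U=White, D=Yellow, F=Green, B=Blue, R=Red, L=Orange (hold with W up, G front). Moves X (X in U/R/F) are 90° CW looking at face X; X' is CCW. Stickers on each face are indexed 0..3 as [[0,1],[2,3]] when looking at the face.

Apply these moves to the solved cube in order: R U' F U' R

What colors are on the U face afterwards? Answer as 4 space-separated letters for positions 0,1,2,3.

Answer: G Y G O

Derivation:
After move 1 (R): R=RRRR U=WGWG F=GYGY D=YBYB B=WBWB
After move 2 (U'): U=GGWW F=OOGY R=GYRR B=RRWB L=WBOO
After move 3 (F): F=GOYO U=GGOB R=WYWR D=RGYB L=WYOB
After move 4 (U'): U=GBGO F=WYYO R=GOWR B=WYWB L=RROB
After move 5 (R): R=WGRO U=GYGO F=WGYB D=RWYW B=OYBB
Query: U face = GYGO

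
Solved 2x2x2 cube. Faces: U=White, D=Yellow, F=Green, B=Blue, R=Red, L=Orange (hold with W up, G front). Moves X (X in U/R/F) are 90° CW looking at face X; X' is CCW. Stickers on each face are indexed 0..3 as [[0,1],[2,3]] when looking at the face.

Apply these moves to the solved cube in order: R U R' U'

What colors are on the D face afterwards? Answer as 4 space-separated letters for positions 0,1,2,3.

Answer: Y R Y Y

Derivation:
After move 1 (R): R=RRRR U=WGWG F=GYGY D=YBYB B=WBWB
After move 2 (U): U=WWGG F=RRGY R=WBRR B=OOWB L=GYOO
After move 3 (R'): R=BRWR U=WWGO F=RWGG D=YRYY B=BOBB
After move 4 (U'): U=WOWG F=GYGG R=RWWR B=BRBB L=BOOO
Query: D face = YRYY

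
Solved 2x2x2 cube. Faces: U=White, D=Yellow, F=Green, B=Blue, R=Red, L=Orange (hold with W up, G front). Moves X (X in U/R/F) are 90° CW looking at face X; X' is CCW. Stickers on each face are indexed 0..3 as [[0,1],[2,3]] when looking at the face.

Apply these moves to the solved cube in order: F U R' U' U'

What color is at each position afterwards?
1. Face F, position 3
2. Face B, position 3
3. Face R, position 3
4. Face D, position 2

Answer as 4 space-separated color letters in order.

Answer: W B W Y

Derivation:
After move 1 (F): F=GGGG U=WWOO R=WRWR D=RRYY L=OYOY
After move 2 (U): U=OWOW F=WRGG R=BBWR B=OYBB L=GGOY
After move 3 (R'): R=BRBW U=OBOO F=WWGW D=RRYG B=YYRB
After move 4 (U'): U=BOOO F=GGGW R=WWBW B=BRRB L=YYOY
After move 5 (U'): U=OOBO F=YYGW R=GGBW B=WWRB L=BROY
Query 1: F[3] = W
Query 2: B[3] = B
Query 3: R[3] = W
Query 4: D[2] = Y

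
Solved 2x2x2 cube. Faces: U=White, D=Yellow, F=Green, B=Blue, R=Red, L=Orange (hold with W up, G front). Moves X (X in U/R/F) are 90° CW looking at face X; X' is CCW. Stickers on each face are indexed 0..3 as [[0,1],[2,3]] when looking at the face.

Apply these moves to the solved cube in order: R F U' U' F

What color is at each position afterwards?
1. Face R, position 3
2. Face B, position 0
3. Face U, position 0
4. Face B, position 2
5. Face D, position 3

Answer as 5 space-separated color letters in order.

Answer: R G O W B

Derivation:
After move 1 (R): R=RRRR U=WGWG F=GYGY D=YBYB B=WBWB
After move 2 (F): F=GGYY U=WGOO R=WRGR D=RRYB L=OYOB
After move 3 (U'): U=GOWO F=OYYY R=GGGR B=WRWB L=WBOB
After move 4 (U'): U=OOGW F=WBYY R=OYGR B=GGWB L=WROB
After move 5 (F): F=YWYB U=OOBR R=GYWR D=GOYB L=WROR
Query 1: R[3] = R
Query 2: B[0] = G
Query 3: U[0] = O
Query 4: B[2] = W
Query 5: D[3] = B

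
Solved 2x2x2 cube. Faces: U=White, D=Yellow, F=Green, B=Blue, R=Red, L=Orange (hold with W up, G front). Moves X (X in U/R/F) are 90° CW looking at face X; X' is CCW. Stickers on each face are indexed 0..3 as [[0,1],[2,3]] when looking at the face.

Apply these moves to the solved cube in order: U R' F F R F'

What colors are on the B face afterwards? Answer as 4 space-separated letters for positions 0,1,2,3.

After move 1 (U): U=WWWW F=RRGG R=BBRR B=OOBB L=GGOO
After move 2 (R'): R=BRBR U=WBWO F=RWGW D=YRYG B=YOYB
After move 3 (F): F=GRWW U=WBOG R=WROR D=BBYG L=GYOR
After move 4 (F): F=WGWR U=WBRY R=ORGR D=OWYG L=GBOB
After move 5 (R): R=GORR U=WGRR F=WWWG D=OYYY B=YOBB
After move 6 (F'): F=WGWW U=WGGR R=YOOR D=BBYY L=GROR
Query: B face = YOBB

Answer: Y O B B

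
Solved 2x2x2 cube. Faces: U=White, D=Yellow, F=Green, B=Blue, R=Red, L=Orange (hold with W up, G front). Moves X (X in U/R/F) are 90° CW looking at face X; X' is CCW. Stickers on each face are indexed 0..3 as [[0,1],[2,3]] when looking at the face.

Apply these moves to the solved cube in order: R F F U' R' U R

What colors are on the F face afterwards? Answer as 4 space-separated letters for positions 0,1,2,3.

Answer: G R Y G

Derivation:
After move 1 (R): R=RRRR U=WGWG F=GYGY D=YBYB B=WBWB
After move 2 (F): F=GGYY U=WGOO R=WRGR D=RRYB L=OYOB
After move 3 (F): F=YGYG U=WGBY R=OROR D=GWYB L=OROR
After move 4 (U'): U=GYWB F=ORYG R=YGOR B=ORWB L=WBOR
After move 5 (R'): R=GRYO U=GWWO F=OYYB D=GRYG B=BRWB
After move 6 (U): U=WGOW F=GRYB R=BRYO B=WBWB L=OYOR
After move 7 (R): R=YBOR U=WROB F=GRYG D=GWYW B=WBGB
Query: F face = GRYG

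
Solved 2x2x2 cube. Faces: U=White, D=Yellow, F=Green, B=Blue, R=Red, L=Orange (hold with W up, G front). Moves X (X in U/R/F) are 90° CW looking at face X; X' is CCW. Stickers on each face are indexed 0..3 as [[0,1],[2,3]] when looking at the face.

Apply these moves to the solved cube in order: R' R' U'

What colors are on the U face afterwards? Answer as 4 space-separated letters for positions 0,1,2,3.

Answer: Y Y W W

Derivation:
After move 1 (R'): R=RRRR U=WBWB F=GWGW D=YGYG B=YBYB
After move 2 (R'): R=RRRR U=WYWY F=GBGB D=YWYW B=GBGB
After move 3 (U'): U=YYWW F=OOGB R=GBRR B=RRGB L=GBOO
Query: U face = YYWW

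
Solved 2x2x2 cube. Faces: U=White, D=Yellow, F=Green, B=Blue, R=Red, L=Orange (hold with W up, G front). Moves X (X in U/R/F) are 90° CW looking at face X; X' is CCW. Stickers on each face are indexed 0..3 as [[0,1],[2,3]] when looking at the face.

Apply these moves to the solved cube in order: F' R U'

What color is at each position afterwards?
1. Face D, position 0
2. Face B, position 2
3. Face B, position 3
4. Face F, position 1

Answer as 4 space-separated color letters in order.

After move 1 (F'): F=GGGG U=WWRR R=YRYR D=OOYY L=OWOW
After move 2 (R): R=YYRR U=WGRG F=GOGY D=OBYB B=RBWB
After move 3 (U'): U=GGWR F=OWGY R=GORR B=YYWB L=RBOW
Query 1: D[0] = O
Query 2: B[2] = W
Query 3: B[3] = B
Query 4: F[1] = W

Answer: O W B W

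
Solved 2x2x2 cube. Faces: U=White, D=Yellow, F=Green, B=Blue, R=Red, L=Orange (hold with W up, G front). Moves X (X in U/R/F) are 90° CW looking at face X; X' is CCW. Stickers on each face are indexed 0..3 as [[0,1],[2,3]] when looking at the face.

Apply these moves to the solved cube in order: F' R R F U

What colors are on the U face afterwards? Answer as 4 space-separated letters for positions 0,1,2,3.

Answer: W W W O

Derivation:
After move 1 (F'): F=GGGG U=WWRR R=YRYR D=OOYY L=OWOW
After move 2 (R): R=YYRR U=WGRG F=GOGY D=OBYB B=RBWB
After move 3 (R): R=RYRY U=WORY F=GBGB D=OWYR B=GBGB
After move 4 (F): F=GGBB U=WOWW R=RYYY D=RRYR L=OOOW
After move 5 (U): U=WWWO F=RYBB R=GBYY B=OOGB L=GGOW
Query: U face = WWWO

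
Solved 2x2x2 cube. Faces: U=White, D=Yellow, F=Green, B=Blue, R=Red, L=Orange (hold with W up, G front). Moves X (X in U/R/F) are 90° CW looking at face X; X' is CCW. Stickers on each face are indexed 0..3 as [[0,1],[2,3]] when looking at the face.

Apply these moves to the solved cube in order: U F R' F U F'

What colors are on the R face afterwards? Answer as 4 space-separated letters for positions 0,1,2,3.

Answer: B O W W

Derivation:
After move 1 (U): U=WWWW F=RRGG R=BBRR B=OOBB L=GGOO
After move 2 (F): F=GRGR U=WWOG R=WBWR D=RBYY L=GYOY
After move 3 (R'): R=BRWW U=WBOO F=GWGG D=RRYR B=YOBB
After move 4 (F): F=GGGW U=WBYY R=OROW D=WBYR L=GROR
After move 5 (U): U=YWYB F=ORGW R=YOOW B=GRBB L=GGOR
After move 6 (F'): F=RWOG U=YWYO R=BOWW D=GRYR L=GBOY
Query: R face = BOWW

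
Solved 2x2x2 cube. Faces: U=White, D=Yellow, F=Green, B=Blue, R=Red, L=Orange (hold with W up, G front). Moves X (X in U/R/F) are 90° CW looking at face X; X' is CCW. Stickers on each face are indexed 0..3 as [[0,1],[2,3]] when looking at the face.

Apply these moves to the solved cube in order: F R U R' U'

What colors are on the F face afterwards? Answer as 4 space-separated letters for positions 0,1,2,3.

Answer: G R G G

Derivation:
After move 1 (F): F=GGGG U=WWOO R=WRWR D=RRYY L=OYOY
After move 2 (R): R=WWRR U=WGOG F=GRGY D=RBYB B=OBWB
After move 3 (U): U=OWGG F=WWGY R=OBRR B=OYWB L=GROY
After move 4 (R'): R=BROR U=OWGO F=WWGG D=RWYY B=BYBB
After move 5 (U'): U=WOOG F=GRGG R=WWOR B=BRBB L=BYOY
Query: F face = GRGG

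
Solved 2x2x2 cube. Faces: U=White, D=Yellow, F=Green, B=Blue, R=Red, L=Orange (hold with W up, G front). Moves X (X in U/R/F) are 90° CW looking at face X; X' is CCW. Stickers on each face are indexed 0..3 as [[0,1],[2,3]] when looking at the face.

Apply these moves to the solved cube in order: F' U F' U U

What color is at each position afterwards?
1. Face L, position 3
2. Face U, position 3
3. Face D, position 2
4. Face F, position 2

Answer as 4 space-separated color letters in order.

After move 1 (F'): F=GGGG U=WWRR R=YRYR D=OOYY L=OWOW
After move 2 (U): U=RWRW F=YRGG R=BBYR B=OWBB L=GGOW
After move 3 (F'): F=RGYG U=RWBY R=OBOR D=GWYY L=GWOR
After move 4 (U): U=BRYW F=OBYG R=OWOR B=GWBB L=RGOR
After move 5 (U): U=YBWR F=OWYG R=GWOR B=RGBB L=OBOR
Query 1: L[3] = R
Query 2: U[3] = R
Query 3: D[2] = Y
Query 4: F[2] = Y

Answer: R R Y Y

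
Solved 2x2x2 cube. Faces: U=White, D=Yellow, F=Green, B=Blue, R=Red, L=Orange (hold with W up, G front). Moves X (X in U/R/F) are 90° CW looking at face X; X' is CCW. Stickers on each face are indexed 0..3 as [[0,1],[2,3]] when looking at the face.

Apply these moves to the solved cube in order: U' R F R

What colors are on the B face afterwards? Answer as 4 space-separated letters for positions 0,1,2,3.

Answer: B R O B

Derivation:
After move 1 (U'): U=WWWW F=OOGG R=GGRR B=RRBB L=BBOO
After move 2 (R): R=RGRG U=WOWG F=OYGY D=YBYR B=WRWB
After move 3 (F): F=GOYY U=WOOB R=WGGG D=RRYR L=BYOB
After move 4 (R): R=GWGG U=WOOY F=GRYR D=RWYW B=BROB
Query: B face = BROB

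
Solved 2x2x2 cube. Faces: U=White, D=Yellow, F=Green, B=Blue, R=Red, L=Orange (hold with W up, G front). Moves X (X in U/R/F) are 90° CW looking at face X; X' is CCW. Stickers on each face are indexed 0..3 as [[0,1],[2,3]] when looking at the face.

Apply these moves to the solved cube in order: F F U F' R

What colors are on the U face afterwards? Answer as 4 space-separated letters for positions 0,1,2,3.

Answer: Y G B G

Derivation:
After move 1 (F): F=GGGG U=WWOO R=WRWR D=RRYY L=OYOY
After move 2 (F): F=GGGG U=WWYY R=OROR D=WWYY L=OROR
After move 3 (U): U=YWYW F=ORGG R=BBOR B=ORBB L=GGOR
After move 4 (F'): F=RGOG U=YWBO R=WBWR D=GRYY L=GWOY
After move 5 (R): R=WWRB U=YGBG F=RROY D=GBYO B=ORWB
Query: U face = YGBG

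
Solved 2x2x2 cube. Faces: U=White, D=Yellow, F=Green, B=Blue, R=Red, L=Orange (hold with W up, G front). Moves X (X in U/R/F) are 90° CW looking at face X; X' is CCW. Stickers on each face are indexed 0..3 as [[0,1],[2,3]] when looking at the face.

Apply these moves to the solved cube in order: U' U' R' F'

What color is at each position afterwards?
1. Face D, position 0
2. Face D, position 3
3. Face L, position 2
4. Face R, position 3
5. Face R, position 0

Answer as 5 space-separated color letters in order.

Answer: R G O R B

Derivation:
After move 1 (U'): U=WWWW F=OOGG R=GGRR B=RRBB L=BBOO
After move 2 (U'): U=WWWW F=BBGG R=OORR B=GGBB L=RROO
After move 3 (R'): R=OROR U=WBWG F=BWGW D=YBYG B=YGYB
After move 4 (F'): F=WWBG U=WBOO R=BRYR D=ROYG L=RGOW
Query 1: D[0] = R
Query 2: D[3] = G
Query 3: L[2] = O
Query 4: R[3] = R
Query 5: R[0] = B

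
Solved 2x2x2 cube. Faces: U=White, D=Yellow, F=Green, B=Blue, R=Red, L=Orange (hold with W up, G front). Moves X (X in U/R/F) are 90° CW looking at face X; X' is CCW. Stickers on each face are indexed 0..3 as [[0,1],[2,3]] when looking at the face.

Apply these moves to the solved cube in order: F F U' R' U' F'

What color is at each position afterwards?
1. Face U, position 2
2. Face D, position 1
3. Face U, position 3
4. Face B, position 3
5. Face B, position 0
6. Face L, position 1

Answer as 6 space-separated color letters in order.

After move 1 (F): F=GGGG U=WWOO R=WRWR D=RRYY L=OYOY
After move 2 (F): F=GGGG U=WWYY R=OROR D=WWYY L=OROR
After move 3 (U'): U=WYWY F=ORGG R=GGOR B=ORBB L=BBOR
After move 4 (R'): R=GRGO U=WBWO F=OYGY D=WRYG B=YRWB
After move 5 (U'): U=BOWW F=BBGY R=OYGO B=GRWB L=YROR
After move 6 (F'): F=BYBG U=BOOG R=RYWO D=RRYG L=YWOW
Query 1: U[2] = O
Query 2: D[1] = R
Query 3: U[3] = G
Query 4: B[3] = B
Query 5: B[0] = G
Query 6: L[1] = W

Answer: O R G B G W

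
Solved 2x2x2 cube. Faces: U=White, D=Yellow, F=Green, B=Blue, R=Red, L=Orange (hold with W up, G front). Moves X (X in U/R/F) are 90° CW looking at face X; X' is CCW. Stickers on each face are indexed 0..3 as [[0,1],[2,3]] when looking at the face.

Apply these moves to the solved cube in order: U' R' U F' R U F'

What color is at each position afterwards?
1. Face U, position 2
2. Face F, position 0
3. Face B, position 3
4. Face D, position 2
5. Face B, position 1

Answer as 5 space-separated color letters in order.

After move 1 (U'): U=WWWW F=OOGG R=GGRR B=RRBB L=BBOO
After move 2 (R'): R=GRGR U=WBWR F=OWGW D=YOYG B=YRYB
After move 3 (U): U=WWRB F=GRGW R=YRGR B=BBYB L=OWOO
After move 4 (F'): F=RWGG U=WWYG R=ORYR D=WOYG L=OBOR
After move 5 (R): R=YORR U=WWYG F=ROGG D=WYYB B=GBWB
After move 6 (U): U=YWGW F=YOGG R=GBRR B=OBWB L=ROOR
After move 7 (F'): F=OGYG U=YWGR R=YBWR D=ORYB L=RWOG
Query 1: U[2] = G
Query 2: F[0] = O
Query 3: B[3] = B
Query 4: D[2] = Y
Query 5: B[1] = B

Answer: G O B Y B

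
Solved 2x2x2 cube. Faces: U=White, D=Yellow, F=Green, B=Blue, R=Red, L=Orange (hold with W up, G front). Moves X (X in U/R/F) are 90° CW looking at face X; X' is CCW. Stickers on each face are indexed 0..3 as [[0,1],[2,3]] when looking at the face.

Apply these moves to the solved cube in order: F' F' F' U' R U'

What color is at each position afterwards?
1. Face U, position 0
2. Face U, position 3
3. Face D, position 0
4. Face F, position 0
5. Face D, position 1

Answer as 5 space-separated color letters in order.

Answer: Y W R B B

Derivation:
After move 1 (F'): F=GGGG U=WWRR R=YRYR D=OOYY L=OWOW
After move 2 (F'): F=GGGG U=WWYY R=OROR D=WWYY L=OROR
After move 3 (F'): F=GGGG U=WWOO R=WRWR D=RRYY L=OYOY
After move 4 (U'): U=WOWO F=OYGG R=GGWR B=WRBB L=BBOY
After move 5 (R): R=WGRG U=WYWG F=ORGY D=RBYW B=OROB
After move 6 (U'): U=YGWW F=BBGY R=ORRG B=WGOB L=OROY
Query 1: U[0] = Y
Query 2: U[3] = W
Query 3: D[0] = R
Query 4: F[0] = B
Query 5: D[1] = B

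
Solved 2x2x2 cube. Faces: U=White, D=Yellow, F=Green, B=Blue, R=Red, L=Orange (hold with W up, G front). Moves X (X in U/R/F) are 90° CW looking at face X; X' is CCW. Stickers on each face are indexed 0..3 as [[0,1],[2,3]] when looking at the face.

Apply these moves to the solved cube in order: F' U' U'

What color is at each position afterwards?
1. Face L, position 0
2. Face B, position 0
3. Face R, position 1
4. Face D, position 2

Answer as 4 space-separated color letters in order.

Answer: Y G W Y

Derivation:
After move 1 (F'): F=GGGG U=WWRR R=YRYR D=OOYY L=OWOW
After move 2 (U'): U=WRWR F=OWGG R=GGYR B=YRBB L=BBOW
After move 3 (U'): U=RRWW F=BBGG R=OWYR B=GGBB L=YROW
Query 1: L[0] = Y
Query 2: B[0] = G
Query 3: R[1] = W
Query 4: D[2] = Y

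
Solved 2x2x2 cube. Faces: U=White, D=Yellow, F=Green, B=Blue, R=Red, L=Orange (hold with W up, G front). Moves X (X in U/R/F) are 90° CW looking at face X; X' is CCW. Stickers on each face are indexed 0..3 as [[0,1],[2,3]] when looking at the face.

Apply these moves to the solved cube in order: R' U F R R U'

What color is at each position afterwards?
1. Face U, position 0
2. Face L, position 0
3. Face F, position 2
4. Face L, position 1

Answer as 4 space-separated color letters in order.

Answer: Y R W O

Derivation:
After move 1 (R'): R=RRRR U=WBWB F=GWGW D=YGYG B=YBYB
After move 2 (U): U=WWBB F=RRGW R=YBRR B=OOYB L=GWOO
After move 3 (F): F=GRWR U=WWOW R=BBBR D=RYYG L=GYOG
After move 4 (R): R=BBRB U=WROR F=GYWG D=RYYO B=WOWB
After move 5 (R): R=RBBB U=WYOG F=GYWO D=RWYW B=RORB
After move 6 (U'): U=YGWO F=GYWO R=GYBB B=RBRB L=ROOG
Query 1: U[0] = Y
Query 2: L[0] = R
Query 3: F[2] = W
Query 4: L[1] = O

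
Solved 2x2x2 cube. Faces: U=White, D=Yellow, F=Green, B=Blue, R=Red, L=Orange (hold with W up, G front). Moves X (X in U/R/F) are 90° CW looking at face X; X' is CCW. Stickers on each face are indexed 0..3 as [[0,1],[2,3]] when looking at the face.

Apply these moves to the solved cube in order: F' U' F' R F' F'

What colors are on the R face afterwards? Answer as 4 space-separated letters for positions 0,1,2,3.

Answer: W O R G

Derivation:
After move 1 (F'): F=GGGG U=WWRR R=YRYR D=OOYY L=OWOW
After move 2 (U'): U=WRWR F=OWGG R=GGYR B=YRBB L=BBOW
After move 3 (F'): F=WGOG U=WRGY R=OGOR D=BWYY L=BROW
After move 4 (R): R=OORG U=WGGG F=WWOY D=BBYY B=YRRB
After move 5 (F'): F=WYWO U=WGOR R=BOBG D=RWYY L=BGOG
After move 6 (F'): F=YOWW U=WGBB R=WORG D=GGYY L=BROO
Query: R face = WORG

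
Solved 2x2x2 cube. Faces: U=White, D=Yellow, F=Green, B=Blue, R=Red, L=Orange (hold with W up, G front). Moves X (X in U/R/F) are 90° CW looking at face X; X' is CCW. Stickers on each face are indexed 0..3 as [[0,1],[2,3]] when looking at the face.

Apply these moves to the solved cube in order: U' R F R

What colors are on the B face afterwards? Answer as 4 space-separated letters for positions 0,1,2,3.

After move 1 (U'): U=WWWW F=OOGG R=GGRR B=RRBB L=BBOO
After move 2 (R): R=RGRG U=WOWG F=OYGY D=YBYR B=WRWB
After move 3 (F): F=GOYY U=WOOB R=WGGG D=RRYR L=BYOB
After move 4 (R): R=GWGG U=WOOY F=GRYR D=RWYW B=BROB
Query: B face = BROB

Answer: B R O B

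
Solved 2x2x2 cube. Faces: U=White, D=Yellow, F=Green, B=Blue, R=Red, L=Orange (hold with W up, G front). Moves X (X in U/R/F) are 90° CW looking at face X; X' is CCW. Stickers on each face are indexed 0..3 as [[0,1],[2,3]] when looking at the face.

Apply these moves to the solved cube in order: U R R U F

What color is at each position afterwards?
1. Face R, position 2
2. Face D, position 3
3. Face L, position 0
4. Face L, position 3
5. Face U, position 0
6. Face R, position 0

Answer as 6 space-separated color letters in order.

Answer: Y W R W W Y

Derivation:
After move 1 (U): U=WWWW F=RRGG R=BBRR B=OOBB L=GGOO
After move 2 (R): R=RBRB U=WRWG F=RYGY D=YBYO B=WOWB
After move 3 (R): R=RRBB U=WYWY F=RBGO D=YWYW B=GORB
After move 4 (U): U=WWYY F=RRGO R=GOBB B=GGRB L=RBOO
After move 5 (F): F=GROR U=WWOB R=YOYB D=BGYW L=RYOW
Query 1: R[2] = Y
Query 2: D[3] = W
Query 3: L[0] = R
Query 4: L[3] = W
Query 5: U[0] = W
Query 6: R[0] = Y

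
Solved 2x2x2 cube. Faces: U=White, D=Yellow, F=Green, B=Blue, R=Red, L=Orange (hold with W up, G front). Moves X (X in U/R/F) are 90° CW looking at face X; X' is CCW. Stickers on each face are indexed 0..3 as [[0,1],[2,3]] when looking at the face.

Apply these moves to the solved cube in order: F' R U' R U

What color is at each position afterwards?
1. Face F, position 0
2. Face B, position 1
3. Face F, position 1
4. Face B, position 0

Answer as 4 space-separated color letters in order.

After move 1 (F'): F=GGGG U=WWRR R=YRYR D=OOYY L=OWOW
After move 2 (R): R=YYRR U=WGRG F=GOGY D=OBYB B=RBWB
After move 3 (U'): U=GGWR F=OWGY R=GORR B=YYWB L=RBOW
After move 4 (R): R=RGRO U=GWWY F=OBGB D=OWYY B=RYGB
After move 5 (U): U=WGYW F=RGGB R=RYRO B=RBGB L=OBOW
Query 1: F[0] = R
Query 2: B[1] = B
Query 3: F[1] = G
Query 4: B[0] = R

Answer: R B G R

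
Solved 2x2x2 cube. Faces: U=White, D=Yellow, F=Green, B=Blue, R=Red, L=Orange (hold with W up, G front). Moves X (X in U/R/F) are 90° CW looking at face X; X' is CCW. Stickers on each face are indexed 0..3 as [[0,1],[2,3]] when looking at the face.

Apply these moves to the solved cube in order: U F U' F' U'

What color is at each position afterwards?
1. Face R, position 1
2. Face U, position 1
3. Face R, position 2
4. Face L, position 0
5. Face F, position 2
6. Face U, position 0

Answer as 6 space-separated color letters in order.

After move 1 (U): U=WWWW F=RRGG R=BBRR B=OOBB L=GGOO
After move 2 (F): F=GRGR U=WWOG R=WBWR D=RBYY L=GYOY
After move 3 (U'): U=WGWO F=GYGR R=GRWR B=WBBB L=OOOY
After move 4 (F'): F=YRGG U=WGGW R=BRRR D=OYYY L=OOOW
After move 5 (U'): U=GWWG F=OOGG R=YRRR B=BRBB L=WBOW
Query 1: R[1] = R
Query 2: U[1] = W
Query 3: R[2] = R
Query 4: L[0] = W
Query 5: F[2] = G
Query 6: U[0] = G

Answer: R W R W G G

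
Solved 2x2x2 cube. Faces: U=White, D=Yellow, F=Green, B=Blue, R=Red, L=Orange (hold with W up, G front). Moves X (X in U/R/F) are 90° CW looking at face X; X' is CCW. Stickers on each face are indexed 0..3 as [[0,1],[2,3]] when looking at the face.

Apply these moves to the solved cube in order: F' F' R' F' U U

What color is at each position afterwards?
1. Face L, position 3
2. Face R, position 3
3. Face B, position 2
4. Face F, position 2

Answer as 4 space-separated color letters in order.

Answer: Y O W G

Derivation:
After move 1 (F'): F=GGGG U=WWRR R=YRYR D=OOYY L=OWOW
After move 2 (F'): F=GGGG U=WWYY R=OROR D=WWYY L=OROR
After move 3 (R'): R=RROO U=WBYB F=GWGY D=WGYG B=YBWB
After move 4 (F'): F=WYGG U=WBRO R=GRWO D=RRYG L=OBOY
After move 5 (U): U=RWOB F=GRGG R=YBWO B=OBWB L=WYOY
After move 6 (U): U=ORBW F=YBGG R=OBWO B=WYWB L=GROY
Query 1: L[3] = Y
Query 2: R[3] = O
Query 3: B[2] = W
Query 4: F[2] = G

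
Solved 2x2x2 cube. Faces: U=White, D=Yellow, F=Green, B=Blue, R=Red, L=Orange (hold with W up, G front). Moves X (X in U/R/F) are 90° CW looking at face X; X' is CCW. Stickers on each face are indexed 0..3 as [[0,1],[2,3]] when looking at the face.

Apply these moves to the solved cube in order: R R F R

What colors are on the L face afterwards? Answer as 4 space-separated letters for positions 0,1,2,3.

After move 1 (R): R=RRRR U=WGWG F=GYGY D=YBYB B=WBWB
After move 2 (R): R=RRRR U=WYWY F=GBGB D=YWYW B=GBGB
After move 3 (F): F=GGBB U=WYOO R=WRYR D=RRYW L=OYOW
After move 4 (R): R=YWRR U=WGOB F=GRBW D=RGYG B=OBYB
Query: L face = OYOW

Answer: O Y O W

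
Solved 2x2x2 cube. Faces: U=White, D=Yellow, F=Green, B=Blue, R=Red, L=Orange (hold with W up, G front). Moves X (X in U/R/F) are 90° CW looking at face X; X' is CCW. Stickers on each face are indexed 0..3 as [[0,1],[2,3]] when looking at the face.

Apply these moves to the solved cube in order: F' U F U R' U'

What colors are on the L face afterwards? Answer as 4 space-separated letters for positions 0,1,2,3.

Answer: Y O O O

Derivation:
After move 1 (F'): F=GGGG U=WWRR R=YRYR D=OOYY L=OWOW
After move 2 (U): U=RWRW F=YRGG R=BBYR B=OWBB L=GGOW
After move 3 (F): F=GYGR U=RWWG R=RBWR D=YBYY L=GOOO
After move 4 (U): U=WRGW F=RBGR R=OWWR B=GOBB L=GYOO
After move 5 (R'): R=WROW U=WBGG F=RRGW D=YBYR B=YOBB
After move 6 (U'): U=BGWG F=GYGW R=RROW B=WRBB L=YOOO
Query: L face = YOOO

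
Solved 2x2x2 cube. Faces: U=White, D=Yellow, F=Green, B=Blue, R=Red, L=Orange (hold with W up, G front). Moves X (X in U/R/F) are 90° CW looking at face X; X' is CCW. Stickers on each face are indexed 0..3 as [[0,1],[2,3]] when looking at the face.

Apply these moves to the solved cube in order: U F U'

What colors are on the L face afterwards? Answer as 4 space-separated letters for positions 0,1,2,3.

Answer: O O O Y

Derivation:
After move 1 (U): U=WWWW F=RRGG R=BBRR B=OOBB L=GGOO
After move 2 (F): F=GRGR U=WWOG R=WBWR D=RBYY L=GYOY
After move 3 (U'): U=WGWO F=GYGR R=GRWR B=WBBB L=OOOY
Query: L face = OOOY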